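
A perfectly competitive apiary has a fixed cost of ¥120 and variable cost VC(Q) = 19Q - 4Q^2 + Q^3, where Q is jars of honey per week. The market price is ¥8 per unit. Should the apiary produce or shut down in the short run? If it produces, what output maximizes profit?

Shut down

Variable cost is VC = 19Q - 4Q^2 + Q^3, so AVC = VC/Q = 19 - 4Q + Q^2 and MC = dTC/dQ = 19 - 8Q + 3Q^2.
AVC hits its minimum where MC = AVC, at Q = 2, giving min AVC = 19 - 4·2 + 2^2 = ¥15.
P = ¥8 lies below min AVC = ¥15; no output level covers variable cost.
Best response: produce nothing and absorb the ¥120 fixed cost.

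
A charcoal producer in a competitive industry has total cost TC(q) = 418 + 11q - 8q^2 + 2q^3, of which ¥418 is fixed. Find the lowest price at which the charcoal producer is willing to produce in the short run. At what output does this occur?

The shutdown price is the minimum of AVC. VC = 11q - 8q^2 + 2q^3, so AVC = 11 - 8q + 2q^2.
dAVC/dq = -8 + 4q = 0 gives q = 2. min AVC = 11 - 8·2 + 2·2^2 = 3.
The firm shuts down for any P below ¥3.

¥3 per unit, at q = 2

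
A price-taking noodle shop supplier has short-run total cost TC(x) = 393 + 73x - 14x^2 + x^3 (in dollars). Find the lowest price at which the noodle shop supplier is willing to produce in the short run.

$24 per unit

The shutdown price is the minimum of AVC. VC = 73x - 14x^2 + x^3, so AVC = 73 - 14x + x^2.
dAVC/dx = -14 + 2x = 0 gives x = 7. min AVC = 73 - 14·7 + 7^2 = 24.
For P < $24 the firm produces nothing.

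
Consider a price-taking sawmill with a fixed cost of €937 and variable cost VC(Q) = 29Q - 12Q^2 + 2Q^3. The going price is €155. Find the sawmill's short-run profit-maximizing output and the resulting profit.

Profit = -€153 at Q = 7

AVC = 29 - 12Q + 2Q^2 has its minimum €11 at Q = 3; price €155 clears that bar, so the firm operates.
MC = 29 - 24Q + 6Q^2. Setting P = MC and taking the root on the rising branch gives Q* = 7.
TR = 155·7 = 1085. TC = 937 + 301 = 1238. Profit = 1085 − 1238 = -€153.
By producing, the firm covers all variable cost plus €784 of fixed cost; shutting down would lose the full €937.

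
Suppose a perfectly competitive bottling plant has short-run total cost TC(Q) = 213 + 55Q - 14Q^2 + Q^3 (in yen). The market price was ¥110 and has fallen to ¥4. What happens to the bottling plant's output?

AVC = 55 - 14Q + Q^2, minimized at Q = 7 where min AVC = ¥6. MC = 55 - 28Q + 3Q^2.
At P = ¥110 ≥ min AVC, set P = MC on the rising branch: Q = 11.
At P = ¥4 < min AVC = ¥6, price no longer covers variable cost at any output, so the firm shuts down: Q = 0.

Output falls from 11 to 0 (the firm shuts down)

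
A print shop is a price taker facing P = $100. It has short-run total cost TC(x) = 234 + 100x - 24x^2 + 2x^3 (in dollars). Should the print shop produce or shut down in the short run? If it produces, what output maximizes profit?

Produce at x = 8

Strip out fixed cost: VC = 100x - 24x^2 + 2x^3. Then AVC = 100 - 24x + 2x^2 and MC = 100 - 48x + 6x^2.
AVC is minimized where dAVC/dx = -24 + 4x = 0, at x = 6; min AVC = 100 - 24·6 + 2·6^2 = $28.
Since P = $100 ≥ min AVC = $28, price covers variable cost and the firm should produce.
P = MC gives -48x + 6x^2 = 0, with roots 0 and 8. Take the larger (rising MC): x* = 8.
Check: AVC at x = 8 is $36 ≤ P, so revenue covers variable cost.
Profit = P·x − TC = 100·8 − 522 = $278.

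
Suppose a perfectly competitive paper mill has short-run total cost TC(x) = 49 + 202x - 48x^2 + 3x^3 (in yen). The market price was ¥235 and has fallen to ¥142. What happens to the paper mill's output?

MC = 202 - 96x + 9x^2; the shutdown threshold is min AVC = ¥10 (at x = 8).
With P = ¥235 above the shutdown price, P = MC gives x = 11.
At P = ¥142 ≥ min AVC, set P = MC: x = 10. The firm stays open but cuts output.

Output falls from 11 to 10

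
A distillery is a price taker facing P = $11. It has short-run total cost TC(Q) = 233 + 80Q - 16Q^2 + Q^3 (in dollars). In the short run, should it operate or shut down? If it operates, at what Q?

Shut down

From TC, MC = TC'(Q) = 80 - 32Q + 3Q^2 and AVC = VC/Q = 80 - 16Q + Q^2.
The AVC parabola has its vertex at Q = 16/2 = 8, where AVC = 80 - 16·8 + 8^2 = $16.
With P < min AVC ($11 < $16), every unit sold adds to the loss.
Shutting down limits the loss to fixed cost, $233.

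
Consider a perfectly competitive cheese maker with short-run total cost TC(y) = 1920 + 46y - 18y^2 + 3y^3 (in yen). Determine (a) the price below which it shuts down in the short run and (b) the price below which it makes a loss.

AVC = 46 - 18y + 3y^2; minimized at y = 3, giving min AVC = ¥19. That is the shutdown price.
ATC = 1920/y + 46 - 18y + 3y^2. Setting dATC/dy = −1920/y^2 − 18 + 6y = 0 gives y = 8 (since 6·8^3 − 18·8^2 = 1920).
min ATC = 1920/8 + 46 − 18·8 + 3·8^2 = ¥334. That is the break-even price.
Between these two prices the firm operates at a loss; above ¥334 it earns a profit.

Shutdown price = ¥19; break-even price = ¥334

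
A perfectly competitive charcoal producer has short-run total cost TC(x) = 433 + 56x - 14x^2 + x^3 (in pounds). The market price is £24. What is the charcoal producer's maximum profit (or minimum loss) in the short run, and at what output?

AVC = 56 - 14x + x^2 has its minimum £7 at x = 7; price £24 clears that bar, so the firm operates.
With MC = 56 - 28x + 3x^2, P = MC on the upward-sloping part at x* = 8.
TR = 24·8 = 192. TC = 433 + 64 = 497. Profit = 192 − 497 = -£305.
By producing, the firm covers all variable cost plus £128 of fixed cost; shutting down would lose the full £433.

Profit = -£305 at x = 8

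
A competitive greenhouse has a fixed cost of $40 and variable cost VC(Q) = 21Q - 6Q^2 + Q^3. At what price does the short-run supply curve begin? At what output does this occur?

$12 per unit, at Q = 3

Short-run supply begins at min AVC. From VC = 21Q - 6Q^2 + Q^3, AVC = 21 - 6Q + Q^2.
At the minimum of AVC, MC = AVC. MC = 21 - 12Q + 3Q^2; setting MC = AVC gives 2Q^2 - 6Q = 0, so Q = 3. min AVC = 12.
So the shutdown price is $12.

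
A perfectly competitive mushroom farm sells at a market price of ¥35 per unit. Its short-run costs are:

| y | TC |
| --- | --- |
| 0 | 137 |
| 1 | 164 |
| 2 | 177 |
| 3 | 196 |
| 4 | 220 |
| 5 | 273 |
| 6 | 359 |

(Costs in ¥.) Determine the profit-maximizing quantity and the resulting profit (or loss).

Compute π = P·y − TC at each output: y=0: -137; y=1: -129; y=2: -107; y=3: -91; y=4: -80; y=5: -98; y=6: -149.
Profit is maximized at y = 4. AVC there is 83/4 = ¥20.75 ≤ P, so producing beats shutting down (which would give -¥137).

y = 4; profit = -¥80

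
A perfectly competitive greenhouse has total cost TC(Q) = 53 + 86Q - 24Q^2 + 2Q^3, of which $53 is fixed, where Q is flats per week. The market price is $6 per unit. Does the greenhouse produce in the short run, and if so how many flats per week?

From TC, MC = TC'(Q) = 86 - 48Q + 6Q^2 and AVC = VC/Q = 86 - 24Q + 2Q^2.
AVC hits its minimum where MC = AVC, at Q = 6, giving min AVC = 86 - 24·6 + 2·6^2 = $14.
P = $6 lies below min AVC = $14; no output level covers variable cost.
Best response: produce nothing and absorb the $53 fixed cost.

Shut down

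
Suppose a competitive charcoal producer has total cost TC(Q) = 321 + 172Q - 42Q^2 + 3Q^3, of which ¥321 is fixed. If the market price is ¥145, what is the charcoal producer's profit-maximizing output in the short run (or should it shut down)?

From TC, MC = TC'(Q) = 172 - 84Q + 9Q^2 and AVC = VC/Q = 172 - 42Q + 3Q^2.
AVC hits its minimum where MC = AVC, at Q = 7, giving min AVC = 172 - 42·7 + 3·7^2 = ¥25.
P = ¥145 exceeds min AVC = ¥25, so the firm stays open.
Solving P = MC: 27 - 84Q + 9Q^2 = 0 ⇒ Q = 1/3 or 9. On the upward-sloping branch, Q* = 9.
Check: AVC at Q = 9 is ¥37 ≤ P, so revenue covers variable cost.
Profit = P·Q − TC = 145·9 − 654 = ¥651.

Produce at Q = 9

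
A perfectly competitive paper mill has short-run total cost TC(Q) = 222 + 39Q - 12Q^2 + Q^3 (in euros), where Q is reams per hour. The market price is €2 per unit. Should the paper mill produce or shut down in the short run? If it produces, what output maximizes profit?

Variable cost is VC = 39Q - 12Q^2 + Q^3, so AVC = VC/Q = 39 - 12Q + Q^2 and MC = dTC/dQ = 39 - 24Q + 3Q^2.
AVC is minimized where dAVC/dQ = -12 + 2Q = 0, at Q = 6; min AVC = 39 - 12·6 + 6^2 = €3.
With P < min AVC (€2 < €3), every unit sold adds to the loss.
The firm minimizes its loss by shutting down and losing only its fixed cost of €222.

Shut down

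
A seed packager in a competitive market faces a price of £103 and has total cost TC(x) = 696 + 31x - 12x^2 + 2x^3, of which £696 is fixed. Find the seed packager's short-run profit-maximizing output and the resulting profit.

Profit = -£264 at x = 6

AVC = 31 - 12x + 2x^2; min AVC = £13 at x = 3. Since P = £103 ≥ min AVC, the firm produces.
With MC = 31 - 24x + 6x^2, P = MC on the upward-sloping part at x* = 6.
TR = 103·6 = 618. TC = 696 + 186 = 882. Profit = 618 − 882 = -£264.
That loss of £264 beats the £696 the firm would lose by shutting down; producing recovers £432 of fixed cost.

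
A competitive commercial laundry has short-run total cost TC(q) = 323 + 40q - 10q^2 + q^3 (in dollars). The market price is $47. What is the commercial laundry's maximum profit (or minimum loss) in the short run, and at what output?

Profit = -$127 at q = 7

AVC = 40 - 10q + q^2; min AVC = $15 at q = 5. Since P = $47 ≥ min AVC, the firm produces.
MC = 40 - 20q + 3q^2. Setting P = MC and taking the root on the rising branch gives q* = 7.
TR = 47·7 = 329. TC = 323 + 133 = 456. Profit = 329 − 456 = -$127.
By producing, the firm covers all variable cost plus $196 of fixed cost; shutting down would lose the full $323.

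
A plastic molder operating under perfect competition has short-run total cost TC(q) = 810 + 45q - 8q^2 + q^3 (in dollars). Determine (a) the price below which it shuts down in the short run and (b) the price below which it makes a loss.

AVC = 45 - 8q + q^2; minimized at q = 4, giving min AVC = $29. That is the shutdown price.
ATC = 810/q + 45 - 8q + q^2. Setting dATC/dq = −810/q^2 − 8 + 2q = 0 gives q = 9 (since 2·9^3 − 8·9^2 = 810).
min ATC = 810/9 + 45 − 8·9 + 9^2 = $144. That is the break-even price.
Between these two prices the firm operates at a loss; above $144 it earns a profit.

Shutdown price = $29; break-even price = $144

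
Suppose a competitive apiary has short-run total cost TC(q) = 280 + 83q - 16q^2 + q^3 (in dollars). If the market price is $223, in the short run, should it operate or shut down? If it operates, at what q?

From TC, MC = TC'(q) = 83 - 32q + 3q^2 and AVC = VC/q = 83 - 16q + q^2.
AVC is minimized where dAVC/dq = -16 + 2q = 0, at q = 8; min AVC = 83 - 16·8 + 8^2 = $19.
Since P = $223 ≥ min AVC = $19, price covers variable cost and the firm should produce.
Solving P = MC: -140 - 32q + 3q^2 = 0 ⇒ q = -10/3 or 14. On the upward-sloping branch, q* = 14.
Check: AVC at q = 14 is $55 ≤ P, so revenue covers variable cost.
Profit = P·q − TC = 223·14 − 1050 = $2072.

Produce at q = 14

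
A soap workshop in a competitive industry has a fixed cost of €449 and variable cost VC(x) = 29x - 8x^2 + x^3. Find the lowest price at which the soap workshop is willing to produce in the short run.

The shutdown price is the minimum of AVC. VC = 29x - 8x^2 + x^3, so AVC = 29 - 8x + x^2.
dAVC/dx = -8 + 2x = 0 gives x = 4. min AVC = 29 - 8·4 + 4^2 = 13.
The firm shuts down for any P below €13.

€13 per unit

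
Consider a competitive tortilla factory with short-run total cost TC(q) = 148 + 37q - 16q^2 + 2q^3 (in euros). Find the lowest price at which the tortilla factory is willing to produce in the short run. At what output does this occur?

The shutdown price is the minimum of AVC. VC = 37q - 16q^2 + 2q^3, so AVC = 37 - 16q + 2q^2.
dAVC/dq = -16 + 4q = 0 gives q = 4. min AVC = 37 - 16·4 + 2·4^2 = 5.
The firm shuts down for any P below €5.

€5 per unit, at q = 4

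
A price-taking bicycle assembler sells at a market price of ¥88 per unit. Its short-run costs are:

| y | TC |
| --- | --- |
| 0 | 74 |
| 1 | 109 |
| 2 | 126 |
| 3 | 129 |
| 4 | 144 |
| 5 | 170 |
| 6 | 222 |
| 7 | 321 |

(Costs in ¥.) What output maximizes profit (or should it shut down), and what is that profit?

y = 6; profit = ¥306

Tabulate TR − TC: y=0: -74; y=1: -21; y=2: 50; y=3: 135; y=4: 208; y=5: 270; y=6: 306; y=7: 295.
Profit is maximized at y = 6. AVC there is 148/6 = ¥24.67 ≤ P, so producing beats shutting down (which would give -¥74).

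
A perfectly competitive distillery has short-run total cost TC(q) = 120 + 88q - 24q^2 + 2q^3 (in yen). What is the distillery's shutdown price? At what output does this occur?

¥16 per unit, at q = 6

The firm shuts down when price falls below the minimum of average variable cost. AVC = VC/q = 88 - 24q + 2q^2.
At the minimum of AVC, MC = AVC. MC = 88 - 48q + 6q^2; setting MC = AVC gives 4q^2 - 24q = 0, so q = 6. min AVC = 16.
So the shutdown price is ¥16.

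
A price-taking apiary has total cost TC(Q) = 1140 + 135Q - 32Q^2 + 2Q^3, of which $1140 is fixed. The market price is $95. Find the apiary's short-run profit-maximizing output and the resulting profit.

Profit = -$340 at Q = 10

AVC = 135 - 32Q + 2Q^2; min AVC = $7 at Q = 8. Since P = $95 ≥ min AVC, the firm produces.
MC = 135 - 64Q + 6Q^2. Setting P = MC and taking the root on the rising branch gives Q* = 10.
TR = 95·10 = 950. TC = 1140 + 150 = 1290. Profit = 950 − 1290 = -$340.
That loss of $340 beats the $1140 the firm would lose by shutting down; producing recovers $800 of fixed cost.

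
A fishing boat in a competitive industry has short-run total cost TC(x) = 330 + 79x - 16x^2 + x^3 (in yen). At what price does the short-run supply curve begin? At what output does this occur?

¥15 per unit, at x = 8

The shutdown price is the minimum of AVC. VC = 79x - 16x^2 + x^3, so AVC = 79 - 16x + x^2.
At the minimum of AVC, MC = AVC. MC = 79 - 32x + 3x^2; setting MC = AVC gives 2x^2 - 16x = 0, so x = 8. min AVC = 15.
So the shutdown price is ¥15.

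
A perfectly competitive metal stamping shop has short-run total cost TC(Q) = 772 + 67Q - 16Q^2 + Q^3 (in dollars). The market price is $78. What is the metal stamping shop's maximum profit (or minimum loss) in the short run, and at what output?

AVC = 67 - 16Q + Q^2; min AVC = $3 at Q = 8. Since P = $78 ≥ min AVC, the firm produces.
With MC = 67 - 32Q + 3Q^2, P = MC on the upward-sloping part at Q* = 11.
TR = 78·11 = 858. TC = 772 + 132 = 904. Profit = 858 − 904 = -$46.
By producing, the firm covers all variable cost plus $726 of fixed cost; shutting down would lose the full $772.

Profit = -$46 at Q = 11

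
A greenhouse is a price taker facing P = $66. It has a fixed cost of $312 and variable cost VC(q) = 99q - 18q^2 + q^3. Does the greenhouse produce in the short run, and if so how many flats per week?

Strip out fixed cost: VC = 99q - 18q^2 + q^3. Then AVC = 99 - 18q + q^2 and MC = 99 - 36q + 3q^2.
The AVC parabola has its vertex at q = 18/2 = 9, where AVC = 99 - 18·9 + 9^2 = $18.
P = $66 exceeds min AVC = $18, so the firm stays open.
Set P = MC: 66 = 99 - 36q + 3q^2 → 33 - 36q + 3q^2 = 0. The roots are q = 1 and q = 11; the profit-maximizing output is on the rising part of MC, so q* = 11.
Check: AVC at q = 11 is $22 ≤ P, so revenue covers variable cost.
Profit = P·q − TC = 66·11 − 554 = $172.

Produce at q = 11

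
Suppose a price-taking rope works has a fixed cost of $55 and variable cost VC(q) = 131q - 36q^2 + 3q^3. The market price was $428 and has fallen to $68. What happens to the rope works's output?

Output falls from 11 to 7

MC = 131 - 72q + 9q^2; the shutdown threshold is min AVC = $23 (at q = 6).
With P = $428 above the shutdown price, P = MC gives q = 11.
At P = $68 ≥ min AVC, set P = MC: q = 7. The firm stays open but cuts output.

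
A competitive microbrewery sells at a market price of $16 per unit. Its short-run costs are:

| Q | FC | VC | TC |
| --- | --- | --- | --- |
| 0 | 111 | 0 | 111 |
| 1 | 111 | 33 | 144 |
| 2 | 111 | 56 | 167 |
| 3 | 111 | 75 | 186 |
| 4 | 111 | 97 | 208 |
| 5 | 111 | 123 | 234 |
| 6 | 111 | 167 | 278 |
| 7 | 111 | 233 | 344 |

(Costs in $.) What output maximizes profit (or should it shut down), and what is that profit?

Tabulate TR − TC: Q=0: -111; Q=1: -128; Q=2: -135; Q=3: -138; Q=4: -144; Q=5: -154; Q=6: -182; Q=7: -232.
Profit is highest at Q = 0. Equivalently, the lowest AVC in the table is 97/4 ≈ $24.25 at Q = 4, and P = $16 falls below it — price never covers variable cost, so the firm shuts down and loses only its fixed cost.

Q = 0 (shut down); profit = -$111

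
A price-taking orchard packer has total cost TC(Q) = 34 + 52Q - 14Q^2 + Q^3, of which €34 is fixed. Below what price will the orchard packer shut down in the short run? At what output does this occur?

Short-run supply begins at min AVC. From VC = 52Q - 14Q^2 + Q^3, AVC = 52 - 14Q + Q^2.
At the minimum of AVC, MC = AVC. MC = 52 - 28Q + 3Q^2; setting MC = AVC gives 2Q^2 - 14Q = 0, so Q = 7. min AVC = 3.
So the shutdown price is €3.

€3 per unit, at Q = 7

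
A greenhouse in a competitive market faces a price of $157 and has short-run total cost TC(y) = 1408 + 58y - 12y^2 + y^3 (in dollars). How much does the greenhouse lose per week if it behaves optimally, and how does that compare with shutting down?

AVC = 58 - 12y + y^2; min AVC = $22 at y = 6. Since P = $157 ≥ min AVC, the firm produces.
With MC = 58 - 24y + 3y^2, P = MC on the upward-sloping part at y* = 11.
TR = 157·11 = 1727. TC = 1408 + 517 = 1925. Profit = 1727 − 1925 = -$198.
Shutting down would mean losing the fixed cost of $1408, so operating at a loss of $198 is better by $1210.

Profit = -$198 at y = 11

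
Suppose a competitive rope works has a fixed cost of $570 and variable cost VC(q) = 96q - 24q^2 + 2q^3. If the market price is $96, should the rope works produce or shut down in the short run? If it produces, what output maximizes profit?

Produce at q = 8

From TC, MC = TC'(q) = 96 - 48q + 6q^2 and AVC = VC/q = 96 - 24q + 2q^2.
AVC hits its minimum where MC = AVC, at q = 6, giving min AVC = 96 - 24·6 + 2·6^2 = $24.
Since P = $96 ≥ min AVC = $24, price covers variable cost and the firm should produce.
P = MC gives -48q + 6q^2 = 0, with roots 0 and 8. Take the larger (rising MC): q* = 8.
Check: AVC at q = 8 is $32 ≤ P, so revenue covers variable cost.
Profit = P·q − TC = 96·8 − 826 = -$58, a loss, but smaller than the $570 fixed cost the firm would lose by shutting down.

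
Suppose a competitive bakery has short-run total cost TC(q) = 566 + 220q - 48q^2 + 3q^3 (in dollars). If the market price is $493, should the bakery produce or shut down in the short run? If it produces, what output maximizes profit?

Strip out fixed cost: VC = 220q - 48q^2 + 3q^3. Then AVC = 220 - 48q + 3q^2 and MC = 220 - 96q + 9q^2.
AVC hits its minimum where MC = AVC, at q = 8, giving min AVC = 220 - 48·8 + 3·8^2 = $28.
P = $493 exceeds min AVC = $28, so the firm stays open.
P = MC gives -273 - 96q + 9q^2 = 0, with roots -7/3 and 13. Take the larger (rising MC): q* = 13.
Check: AVC at q = 13 is $103 ≤ P, so revenue covers variable cost.
Profit = P·q − TC = 493·13 − 1905 = $4504.

Produce at q = 13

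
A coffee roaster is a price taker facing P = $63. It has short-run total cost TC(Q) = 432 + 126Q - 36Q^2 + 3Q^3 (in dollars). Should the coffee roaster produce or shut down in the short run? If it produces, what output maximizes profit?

Variable cost is VC = 126Q - 36Q^2 + 3Q^3, so AVC = VC/Q = 126 - 36Q + 3Q^2 and MC = dTC/dQ = 126 - 72Q + 9Q^2.
The AVC parabola has its vertex at Q = 36/6 = 6, where AVC = 126 - 36·6 + 3·6^2 = $18.
Since P = $63 ≥ min AVC = $18, price covers variable cost and the firm should produce.
P = MC gives 63 - 72Q + 9Q^2 = 0, with roots 1 and 7. Take the larger (rising MC): Q* = 7.
Check: AVC at Q = 7 is $21 ≤ P, so revenue covers variable cost.
Profit = P·Q − TC = 63·7 − 579 = -$138, a loss, but smaller than the $432 fixed cost the firm would lose by shutting down.

Produce at Q = 7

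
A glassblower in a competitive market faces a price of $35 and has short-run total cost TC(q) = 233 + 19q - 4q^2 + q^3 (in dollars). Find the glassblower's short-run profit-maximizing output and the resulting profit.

AVC = 19 - 4q + q^2 has its minimum $15 at q = 2; price $35 clears that bar, so the firm operates.
MC = 19 - 8q + 3q^2. Setting P = MC and taking the root on the rising branch gives q* = 4.
TR = 35·4 = 140. TC = 233 + 76 = 309. Profit = 140 − 309 = -$169.
Shutting down would mean losing the fixed cost of $233, so operating at a loss of $169 is better by $64.

Profit = -$169 at q = 4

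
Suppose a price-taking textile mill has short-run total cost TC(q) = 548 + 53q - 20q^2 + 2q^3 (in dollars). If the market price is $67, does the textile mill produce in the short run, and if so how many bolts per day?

From TC, MC = TC'(q) = 53 - 40q + 6q^2 and AVC = VC/q = 53 - 20q + 2q^2.
AVC is minimized where dAVC/dq = -20 + 4q = 0, at q = 5; min AVC = 53 - 20·5 + 2·5^2 = $3.
P = $67 exceeds min AVC = $3, so the firm stays open.
Solving P = MC: -14 - 40q + 6q^2 = 0 ⇒ q = -1/3 or 7. On the upward-sloping branch, q* = 7.
Check: AVC at q = 7 is $11 ≤ P, so revenue covers variable cost.
Profit = P·q − TC = 67·7 − 625 = -$156, a loss, but smaller than the $548 fixed cost the firm would lose by shutting down.

Produce at q = 7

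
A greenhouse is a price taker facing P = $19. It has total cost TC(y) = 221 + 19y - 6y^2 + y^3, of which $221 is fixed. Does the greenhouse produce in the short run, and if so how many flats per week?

From TC, MC = TC'(y) = 19 - 12y + 3y^2 and AVC = VC/y = 19 - 6y + y^2.
The AVC parabola has its vertex at y = 6/2 = 3, where AVC = 19 - 6·3 + 3^2 = $10.
P = $19 exceeds min AVC = $10, so the firm stays open.
P = MC gives -12y + 3y^2 = 0, with roots 0 and 4. Take the larger (rising MC): y* = 4.
Check: AVC at y = 4 is $11 ≤ P, so revenue covers variable cost.
Profit = P·y − TC = 19·4 − 265 = -$189, a loss, but smaller than the $221 fixed cost the firm would lose by shutting down.

Produce at y = 4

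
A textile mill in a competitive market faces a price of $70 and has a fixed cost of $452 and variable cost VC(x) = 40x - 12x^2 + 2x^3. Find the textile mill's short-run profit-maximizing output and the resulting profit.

Profit = -$252 at x = 5

AVC = 40 - 12x + 2x^2 has its minimum $22 at x = 3; price $70 clears that bar, so the firm operates.
MC = 40 - 24x + 6x^2. Setting P = MC and taking the root on the rising branch gives x* = 5.
TR = 70·5 = 350. TC = 452 + 150 = 602. Profit = 350 − 602 = -$252.
That loss of $252 beats the $452 the firm would lose by shutting down; producing recovers $200 of fixed cost.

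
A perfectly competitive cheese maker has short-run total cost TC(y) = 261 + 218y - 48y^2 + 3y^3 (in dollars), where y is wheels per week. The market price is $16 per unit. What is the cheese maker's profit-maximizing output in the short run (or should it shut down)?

From TC, MC = TC'(y) = 218 - 96y + 9y^2 and AVC = VC/y = 218 - 48y + 3y^2.
The AVC parabola has its vertex at y = 48/6 = 8, where AVC = 218 - 48·8 + 3·8^2 = $26.
With P < min AVC ($16 < $26), every unit sold adds to the loss.
The firm minimizes its loss by shutting down and losing only its fixed cost of $261.

Shut down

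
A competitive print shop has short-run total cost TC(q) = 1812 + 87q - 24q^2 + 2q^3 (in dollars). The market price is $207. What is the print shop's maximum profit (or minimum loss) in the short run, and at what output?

Profit = -$212 at q = 10

AVC = 87 - 24q + 2q^2; min AVC = $15 at q = 6. Since P = $207 ≥ min AVC, the firm produces.
With MC = 87 - 48q + 6q^2, P = MC on the upward-sloping part at q* = 10.
TR = 207·10 = 2070. TC = 1812 + 470 = 2282. Profit = 2070 − 2282 = -$212.
By producing, the firm covers all variable cost plus $1600 of fixed cost; shutting down would lose the full $1812.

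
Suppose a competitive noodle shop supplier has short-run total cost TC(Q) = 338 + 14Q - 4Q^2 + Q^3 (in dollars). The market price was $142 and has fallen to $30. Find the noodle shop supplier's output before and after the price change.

Output falls from 8 to 4

MC = 14 - 8Q + 3Q^2; the shutdown threshold is min AVC = $10 (at Q = 2).
At P = $142 ≥ min AVC, set P = MC on the rising branch: Q = 8.
At P = $30 ≥ min AVC, set P = MC: Q = 4. The firm stays open but cuts output.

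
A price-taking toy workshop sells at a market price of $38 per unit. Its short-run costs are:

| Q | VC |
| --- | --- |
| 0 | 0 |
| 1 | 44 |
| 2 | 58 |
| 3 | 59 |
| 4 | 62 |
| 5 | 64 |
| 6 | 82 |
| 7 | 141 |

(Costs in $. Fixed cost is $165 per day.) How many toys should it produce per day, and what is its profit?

Q = 6; profit = -$19

Profit at each row (π = 38Q − TC): Q=0: -165; Q=1: -171; Q=2: -147; Q=3: -110; Q=4: -75; Q=5: -39; Q=6: -19; Q=7: -40.
Profit is maximized at Q = 6. AVC there is 82/6 = $13.67 ≤ P, so producing beats shutting down (which would give -$165).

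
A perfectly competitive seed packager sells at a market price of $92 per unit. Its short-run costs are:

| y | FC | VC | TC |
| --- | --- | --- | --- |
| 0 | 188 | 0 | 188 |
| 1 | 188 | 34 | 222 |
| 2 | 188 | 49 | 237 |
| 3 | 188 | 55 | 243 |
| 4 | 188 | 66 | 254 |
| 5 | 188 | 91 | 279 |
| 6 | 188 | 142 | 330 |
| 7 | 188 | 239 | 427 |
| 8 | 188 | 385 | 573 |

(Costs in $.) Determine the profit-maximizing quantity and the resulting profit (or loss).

Profit at each row (π = 92y − TC): y=0: -188; y=1: -130; y=2: -53; y=3: 33; y=4: 114; y=5: 181; y=6: 222; y=7: 217; y=8: 163.
Profit is maximized at y = 6. AVC there is 142/6 = $23.67 ≤ P, so producing beats shutting down (which would give -$188).

y = 6; profit = $222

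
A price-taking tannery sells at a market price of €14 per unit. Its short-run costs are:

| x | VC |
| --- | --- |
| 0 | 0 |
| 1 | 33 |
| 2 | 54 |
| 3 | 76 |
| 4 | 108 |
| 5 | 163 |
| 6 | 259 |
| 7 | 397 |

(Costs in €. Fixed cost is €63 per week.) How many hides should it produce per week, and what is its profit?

Compute π = P·x − TC at each output: x=0: -63; x=1: -82; x=2: -89; x=3: -97; x=4: -115; x=5: -156; x=6: -238; x=7: -362.
Profit is highest at x = 0. Equivalently, the lowest AVC in the table is 76/3 ≈ €25.33 at x = 3, and P = €14 falls below it — price never covers variable cost, so the firm shuts down and loses only its fixed cost.

x = 0 (shut down); profit = -€63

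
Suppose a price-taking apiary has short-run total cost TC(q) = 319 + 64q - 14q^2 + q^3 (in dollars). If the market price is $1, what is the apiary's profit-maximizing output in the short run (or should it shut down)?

Shut down

Variable cost is VC = 64q - 14q^2 + q^3, so AVC = VC/q = 64 - 14q + q^2 and MC = dTC/dq = 64 - 28q + 3q^2.
The AVC parabola has its vertex at q = 14/2 = 7, where AVC = 64 - 14·7 + 7^2 = $15.
Since P = $1 < min AVC = $15, price fails to cover variable cost at any output.
Shutting down limits the loss to fixed cost, $319.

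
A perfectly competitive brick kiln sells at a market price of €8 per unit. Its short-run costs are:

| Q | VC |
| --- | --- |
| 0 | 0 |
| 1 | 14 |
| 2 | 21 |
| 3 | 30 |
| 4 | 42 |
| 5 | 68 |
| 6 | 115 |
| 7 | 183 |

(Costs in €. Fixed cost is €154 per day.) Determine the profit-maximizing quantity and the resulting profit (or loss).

Compute π = P·Q − TC at each output: Q=0: -154; Q=1: -160; Q=2: -159; Q=3: -160; Q=4: -164; Q=5: -182; Q=6: -221; Q=7: -281.
Profit is highest at Q = 0. Equivalently, the lowest AVC in the table is 30/3 ≈ €10 at Q = 3, and P = €8 falls below it — price never covers variable cost, so the firm shuts down and loses only its fixed cost.

Q = 0 (shut down); profit = -€154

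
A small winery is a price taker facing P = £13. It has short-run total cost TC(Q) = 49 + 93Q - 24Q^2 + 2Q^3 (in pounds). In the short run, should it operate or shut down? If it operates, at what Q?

Strip out fixed cost: VC = 93Q - 24Q^2 + 2Q^3. Then AVC = 93 - 24Q + 2Q^2 and MC = 93 - 48Q + 6Q^2.
AVC hits its minimum where MC = AVC, at Q = 6, giving min AVC = 93 - 24·6 + 2·6^2 = £21.
Since P = £13 < min AVC = £21, price fails to cover variable cost at any output.
Best response: produce nothing and absorb the £49 fixed cost.

Shut down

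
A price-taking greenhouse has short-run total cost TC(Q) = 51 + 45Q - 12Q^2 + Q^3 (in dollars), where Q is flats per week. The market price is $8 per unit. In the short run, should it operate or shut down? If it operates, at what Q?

Shut down

From TC, MC = TC'(Q) = 45 - 24Q + 3Q^2 and AVC = VC/Q = 45 - 12Q + Q^2.
AVC is minimized where dAVC/dQ = -12 + 2Q = 0, at Q = 6; min AVC = 45 - 12·6 + 6^2 = $9.
With P < min AVC ($8 < $9), every unit sold adds to the loss.
Shutting down limits the loss to fixed cost, $51.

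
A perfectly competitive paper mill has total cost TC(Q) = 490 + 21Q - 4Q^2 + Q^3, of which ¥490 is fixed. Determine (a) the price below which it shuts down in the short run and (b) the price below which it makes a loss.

Shutdown price = min AVC. AVC = 21 - 4Q + Q^2, with vertex at Q = 2 and minimum ¥17.
ATC = 490/Q + 21 - 4Q + Q^2. Setting dATC/dQ = −490/Q^2 − 4 + 2Q = 0 gives Q = 7 (since 2·7^3 − 4·7^2 = 490).
min ATC = 490/7 + 21 − 4·7 + 7^2 = ¥112. That is the break-even price.
Between these two prices the firm operates at a loss; above ¥112 it earns a profit.

Shutdown price = ¥17; break-even price = ¥112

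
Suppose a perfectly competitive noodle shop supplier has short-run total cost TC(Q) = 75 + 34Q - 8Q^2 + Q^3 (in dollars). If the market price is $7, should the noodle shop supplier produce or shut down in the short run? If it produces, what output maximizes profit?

From TC, MC = TC'(Q) = 34 - 16Q + 3Q^2 and AVC = VC/Q = 34 - 8Q + Q^2.
The AVC parabola has its vertex at Q = 8/2 = 4, where AVC = 34 - 8·4 + 4^2 = $18.
P = $7 lies below min AVC = $18; no output level covers variable cost.
The firm minimizes its loss by shutting down and losing only its fixed cost of $75.

Shut down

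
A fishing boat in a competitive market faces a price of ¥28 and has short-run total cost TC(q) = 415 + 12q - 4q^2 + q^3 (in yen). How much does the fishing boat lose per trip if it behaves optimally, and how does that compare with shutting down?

Profit = -¥351 at q = 4

AVC = 12 - 4q + q^2; min AVC = ¥8 at q = 2. Since P = ¥28 ≥ min AVC, the firm produces.
MC = 12 - 8q + 3q^2. Setting P = MC and taking the root on the rising branch gives q* = 4.
TR = 28·4 = 112. TC = 415 + 48 = 463. Profit = 112 − 463 = -¥351.
Shutting down would mean losing the fixed cost of ¥415, so operating at a loss of ¥351 is better by ¥64.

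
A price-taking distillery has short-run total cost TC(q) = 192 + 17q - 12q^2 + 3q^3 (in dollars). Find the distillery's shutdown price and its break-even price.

Shutdown price = $5; break-even price = $65

Shutdown price = min AVC. AVC = 17 - 12q + 3q^2, with vertex at q = 2 and minimum $5.
ATC = 192/q + 17 - 12q + 3q^2. Setting dATC/dq = −192/q^2 − 12 + 6q = 0 gives q = 4 (since 6·4^3 − 12·4^2 = 192).
min ATC = 192/4 + 17 − 12·4 + 3·4^2 = $65. That is the break-even price.
Between these two prices the firm operates at a loss; above $65 it earns a profit.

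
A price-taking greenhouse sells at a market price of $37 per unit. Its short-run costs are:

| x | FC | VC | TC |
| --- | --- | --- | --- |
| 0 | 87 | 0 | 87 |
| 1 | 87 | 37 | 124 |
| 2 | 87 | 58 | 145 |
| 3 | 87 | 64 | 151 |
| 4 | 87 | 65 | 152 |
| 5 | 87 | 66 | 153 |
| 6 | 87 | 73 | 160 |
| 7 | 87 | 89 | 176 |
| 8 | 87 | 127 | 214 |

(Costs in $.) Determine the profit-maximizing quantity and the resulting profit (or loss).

Compute π = P·x − TC at each output: x=0: -87; x=1: -87; x=2: -71; x=3: -40; x=4: -4; x=5: 32; x=6: 62; x=7: 83; x=8: 82.
Profit is maximized at x = 7. AVC there is 89/7 = $12.71 ≤ P, so producing beats shutting down (which would give -$87).

x = 7; profit = $83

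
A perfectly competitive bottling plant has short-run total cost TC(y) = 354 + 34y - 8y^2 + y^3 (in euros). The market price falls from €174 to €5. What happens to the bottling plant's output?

AVC = 34 - 8y + y^2, minimized at y = 4 where min AVC = €18. MC = 34 - 16y + 3y^2.
At P = €174 ≥ min AVC, set P = MC on the rising branch: y = 10.
At P = €5 < min AVC = €18, price no longer covers variable cost at any output, so the firm shuts down: y = 0.

Output falls from 10 to 0 (the firm shuts down)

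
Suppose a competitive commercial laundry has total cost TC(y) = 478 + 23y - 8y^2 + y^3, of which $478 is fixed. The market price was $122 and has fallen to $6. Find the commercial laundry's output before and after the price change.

Output falls from 9 to 0 (the firm shuts down)

MC = 23 - 16y + 3y^2; the shutdown threshold is min AVC = $7 (at y = 4).
At P = $122 ≥ min AVC, set P = MC on the rising branch: y = 9.
At P = $6 < min AVC = $7, price no longer covers variable cost at any output, so the firm shuts down: y = 0.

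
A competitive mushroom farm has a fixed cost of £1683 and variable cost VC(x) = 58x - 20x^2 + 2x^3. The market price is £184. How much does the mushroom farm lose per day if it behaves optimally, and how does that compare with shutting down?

Profit = -£387 at x = 9

AVC = 58 - 20x + 2x^2; min AVC = £8 at x = 5. Since P = £184 ≥ min AVC, the firm produces.
With MC = 58 - 40x + 6x^2, P = MC on the upward-sloping part at x* = 9.
TR = 184·9 = 1656. TC = 1683 + 360 = 2043. Profit = 1656 − 2043 = -£387.
By producing, the firm covers all variable cost plus £1296 of fixed cost; shutting down would lose the full £1683.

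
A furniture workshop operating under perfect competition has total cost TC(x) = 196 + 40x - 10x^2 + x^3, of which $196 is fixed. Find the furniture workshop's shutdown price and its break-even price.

Shutdown price = $15; break-even price = $47

AVC = 40 - 10x + x^2; minimized at x = 5, giving min AVC = $15. That is the shutdown price.
ATC = 196/x + 40 - 10x + x^2. Setting dATC/dx = −196/x^2 − 10 + 2x = 0 gives x = 7 (since 2·7^3 − 10·7^2 = 196).
min ATC = 196/7 + 40 − 10·7 + 7^2 = $47. That is the break-even price.
Between these two prices the firm operates at a loss; above $47 it earns a profit.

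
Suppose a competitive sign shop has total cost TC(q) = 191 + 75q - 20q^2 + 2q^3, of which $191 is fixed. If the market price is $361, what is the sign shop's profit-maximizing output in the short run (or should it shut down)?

Produce at q = 11

Strip out fixed cost: VC = 75q - 20q^2 + 2q^3. Then AVC = 75 - 20q + 2q^2 and MC = 75 - 40q + 6q^2.
The AVC parabola has its vertex at q = 20/4 = 5, where AVC = 75 - 20·5 + 2·5^2 = $25.
P = $361 exceeds min AVC = $25, so the firm stays open.
Set P = MC: 361 = 75 - 40q + 6q^2 → -286 - 40q + 6q^2 = 0. The roots are q = -13/3 and q = 11; the profit-maximizing output is on the rising part of MC, so q* = 11.
Check: AVC at q = 11 is $97 ≤ P, so revenue covers variable cost.
Profit = P·q − TC = 361·11 − 1258 = $2713.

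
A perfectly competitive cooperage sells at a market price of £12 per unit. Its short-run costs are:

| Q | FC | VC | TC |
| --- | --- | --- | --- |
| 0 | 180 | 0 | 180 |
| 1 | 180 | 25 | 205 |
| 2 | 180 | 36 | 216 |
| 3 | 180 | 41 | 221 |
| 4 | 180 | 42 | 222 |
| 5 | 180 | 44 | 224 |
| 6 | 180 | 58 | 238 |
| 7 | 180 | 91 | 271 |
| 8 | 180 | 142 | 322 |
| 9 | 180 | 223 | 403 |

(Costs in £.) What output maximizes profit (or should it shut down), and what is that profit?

Q = 5; profit = -£164

Tabulate TR − TC: Q=0: -180; Q=1: -193; Q=2: -192; Q=3: -185; Q=4: -174; Q=5: -164; Q=6: -166; Q=7: -187; Q=8: -226; Q=9: -295.
Profit is maximized at Q = 5. AVC there is 44/5 = £8.80 ≤ P, so producing beats shutting down (which would give -£180).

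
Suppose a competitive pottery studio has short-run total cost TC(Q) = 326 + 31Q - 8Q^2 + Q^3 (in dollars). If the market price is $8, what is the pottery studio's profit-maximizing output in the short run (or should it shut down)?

Shut down

From TC, MC = TC'(Q) = 31 - 16Q + 3Q^2 and AVC = VC/Q = 31 - 8Q + Q^2.
The AVC parabola has its vertex at Q = 8/2 = 4, where AVC = 31 - 8·4 + 4^2 = $15.
With P < min AVC ($8 < $15), every unit sold adds to the loss.
Best response: produce nothing and absorb the $326 fixed cost.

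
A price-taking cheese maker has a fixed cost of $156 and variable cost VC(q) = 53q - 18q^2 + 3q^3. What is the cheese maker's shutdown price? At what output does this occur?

The firm shuts down when price falls below the minimum of average variable cost. AVC = VC/q = 53 - 18q + 3q^2.
dAVC/dq = -18 + 6q = 0 gives q = 3. min AVC = 53 - 18·3 + 3·3^2 = 26.
So the shutdown price is $26.

$26 per unit, at q = 3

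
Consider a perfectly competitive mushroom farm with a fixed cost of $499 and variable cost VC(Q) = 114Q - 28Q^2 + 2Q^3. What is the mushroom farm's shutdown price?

Short-run supply begins at min AVC. From VC = 114Q - 28Q^2 + 2Q^3, AVC = 114 - 28Q + 2Q^2.
At the minimum of AVC, MC = AVC. MC = 114 - 56Q + 6Q^2; setting MC = AVC gives 4Q^2 - 28Q = 0, so Q = 7. min AVC = 16.
So the shutdown price is $16.

$16 per unit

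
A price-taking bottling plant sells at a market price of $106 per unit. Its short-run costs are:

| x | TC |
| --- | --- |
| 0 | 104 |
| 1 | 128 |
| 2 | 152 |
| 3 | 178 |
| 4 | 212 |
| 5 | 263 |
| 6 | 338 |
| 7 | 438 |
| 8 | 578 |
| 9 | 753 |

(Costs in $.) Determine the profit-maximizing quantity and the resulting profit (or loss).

x = 7; profit = $304

Profit at each row (π = 106x − TC): x=0: -104; x=1: -22; x=2: 60; x=3: 140; x=4: 212; x=5: 267; x=6: 298; x=7: 304; x=8: 270; x=9: 201.
Profit is maximized at x = 7. AVC there is 334/7 = $47.71 ≤ P, so producing beats shutting down (which would give -$104).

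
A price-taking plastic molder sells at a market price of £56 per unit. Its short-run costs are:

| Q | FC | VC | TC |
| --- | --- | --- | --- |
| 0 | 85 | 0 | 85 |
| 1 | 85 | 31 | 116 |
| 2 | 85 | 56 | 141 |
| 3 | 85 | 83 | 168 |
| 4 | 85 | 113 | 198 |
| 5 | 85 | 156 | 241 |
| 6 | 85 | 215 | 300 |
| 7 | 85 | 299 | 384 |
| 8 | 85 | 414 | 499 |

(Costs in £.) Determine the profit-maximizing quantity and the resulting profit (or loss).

Tabulate TR − TC: Q=0: -85; Q=1: -60; Q=2: -29; Q=3: 0; Q=4: 26; Q=5: 39; Q=6: 36; Q=7: 8; Q=8: -51.
Profit is maximized at Q = 5. AVC there is 156/5 = £31.20 ≤ P, so producing beats shutting down (which would give -£85).

Q = 5; profit = £39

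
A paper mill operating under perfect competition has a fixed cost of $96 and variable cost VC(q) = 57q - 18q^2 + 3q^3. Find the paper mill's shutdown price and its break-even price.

Shutdown price = $30; break-even price = $57

Shutdown price = min AVC. AVC = 57 - 18q + 3q^2, with vertex at q = 3 and minimum $30.
ATC = 96/q + 57 - 18q + 3q^2. Setting dATC/dq = −96/q^2 − 18 + 6q = 0 gives q = 4 (since 6·4^3 − 18·4^2 = 96).
min ATC = 96/4 + 57 − 18·4 + 3·4^2 = $57. That is the break-even price.
Between these two prices the firm operates at a loss; above $57 it earns a profit.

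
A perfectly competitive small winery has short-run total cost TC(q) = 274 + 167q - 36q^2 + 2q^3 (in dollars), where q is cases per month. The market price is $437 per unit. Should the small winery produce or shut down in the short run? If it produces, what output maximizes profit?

Strip out fixed cost: VC = 167q - 36q^2 + 2q^3. Then AVC = 167 - 36q + 2q^2 and MC = 167 - 72q + 6q^2.
AVC is minimized where dAVC/dq = -36 + 4q = 0, at q = 9; min AVC = 167 - 36·9 + 2·9^2 = $5.
Since P = $437 ≥ min AVC = $5, price covers variable cost and the firm should produce.
Solving P = MC: -270 - 72q + 6q^2 = 0 ⇒ q = -3 or 15. On the upward-sloping branch, q* = 15.
Check: AVC at q = 15 is $77 ≤ P, so revenue covers variable cost.
Profit = P·q − TC = 437·15 − 1429 = $5126.

Produce at q = 15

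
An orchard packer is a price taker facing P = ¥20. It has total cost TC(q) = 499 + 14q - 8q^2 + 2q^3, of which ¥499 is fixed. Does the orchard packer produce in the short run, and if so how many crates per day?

Strip out fixed cost: VC = 14q - 8q^2 + 2q^3. Then AVC = 14 - 8q + 2q^2 and MC = 14 - 16q + 6q^2.
The AVC parabola has its vertex at q = 8/4 = 2, where AVC = 14 - 8·2 + 2·2^2 = ¥6.
P = ¥20 exceeds min AVC = ¥6, so the firm stays open.
Set P = MC: 20 = 14 - 16q + 6q^2 → -6 - 16q + 6q^2 = 0. The roots are q = -1/3 and q = 3; the profit-maximizing output is on the rising part of MC, so q* = 3.
Check: AVC at q = 3 is ¥8 ≤ P, so revenue covers variable cost.
Profit = P·q − TC = 20·3 − 523 = -¥463, a loss, but smaller than the ¥499 fixed cost the firm would lose by shutting down.

Produce at q = 3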